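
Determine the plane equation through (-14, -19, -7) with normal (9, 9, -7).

The plane through P with normal n = (a, b, c) satisfies n·(r - P) = 0,
i.e. ax + by + cz = a·x₀ + b·y₀ + c·z₀.
d = 9·(-14) + 9·(-19) + (-7)·(-7)
  = -126 - 171 + 49
  = -248
Equation: 9x + 9y - 7z = -248

9x + 9y - 7z = -248


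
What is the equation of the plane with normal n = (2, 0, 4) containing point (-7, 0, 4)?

The plane through P with normal n = (a, b, c) satisfies n·(r - P) = 0,
i.e. ax + by + cz = a·x₀ + b·y₀ + c·z₀.
d = 2·(-7) + 0·0 + 4·4
  = -14 + 0 + 16
  = 2
Equation: 2x + 4z = 2

2x + 4z = 2


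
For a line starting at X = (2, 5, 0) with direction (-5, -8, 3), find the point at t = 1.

P(t) = X + t·d
  = (2 + (-5)·1, 5 + (-8)·1, 0 + 3·1)
  = (2 - 5, 5 - 8, 0 + 3)
  = (-3, -3, 3)

(-3, -3, 3)


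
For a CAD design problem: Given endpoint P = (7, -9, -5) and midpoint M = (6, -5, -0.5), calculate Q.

Q = 2M - P
  = (2·6 - 7, 2·(-5) - (-9), 2·(-0.5) - (-5))
  = (12 - 7, -10 + 9, -1 + 5)
  = (5, -1, 4)

(5, -1, 4)


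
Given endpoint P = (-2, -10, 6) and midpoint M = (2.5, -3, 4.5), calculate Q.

Q = 2M - P
  = (2·2.5 - (-2), 2·(-3) - (-10), 2·4.5 - 6)
  = (5 + 2, -6 + 10, 9 - 6)
  = (7, 4, 3)

(7, 4, 3)


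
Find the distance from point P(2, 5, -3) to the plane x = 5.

distance = |a·x₀ + b·y₀ + c·z₀ - d| / √(a² + b² + c²)
  = |1·2 + 0·5 + 0·(-3) - 5| / √(1² + 0² + 0²)
  = |2 + 0 + 0 - 5| / √(1 + 0 + 0)
  = |-3| / √1
  = 3 / 1
  ≈ 3

3


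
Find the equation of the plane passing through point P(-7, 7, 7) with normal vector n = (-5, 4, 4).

The plane through P with normal n = (a, b, c) satisfies n·(r - P) = 0,
i.e. ax + by + cz = a·x₀ + b·y₀ + c·z₀.
d = (-5)·(-7) + 4·7 + 4·7
  = 35 + 28 + 28
  = 91
Equation: -5x + 4y + 4z = 91

-5x + 4y + 4z = 91


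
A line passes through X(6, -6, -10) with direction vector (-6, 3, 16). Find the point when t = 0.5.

P(t) = X + t·d
  = (6 + (-6)·0.5, -6 + 3·0.5, -10 + 16·0.5)
  = (6 - 3, -6 + 1.5, -10 + 8)
  = (3, -4.5, -2)

(3, -4.5, -2)


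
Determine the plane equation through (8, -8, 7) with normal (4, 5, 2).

The plane through P with normal n = (a, b, c) satisfies n·(r - P) = 0,
i.e. ax + by + cz = a·x₀ + b·y₀ + c·z₀.
d = 4·8 + 5·(-8) + 2·7
  = 32 - 40 + 14
  = 6
Equation: 4x + 5y + 2z = 6

4x + 5y + 2z = 6


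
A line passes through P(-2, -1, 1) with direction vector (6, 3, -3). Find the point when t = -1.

P(t) = P + t·d
  = (-2 + 6·(-1), -1 + 3·(-1), 1 + (-3)·(-1))
  = (-2 - 6, -1 - 3, 1 + 3)
  = (-8, -4, 4)

(-8, -4, 4)


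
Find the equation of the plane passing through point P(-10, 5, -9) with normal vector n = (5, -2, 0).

The plane through P with normal n = (a, b, c) satisfies n·(r - P) = 0,
i.e. ax + by + cz = a·x₀ + b·y₀ + c·z₀.
d = 5·(-10) + (-2)·5 + 0·(-9)
  = -50 - 10 + 0
  = -60
Equation: 5x - 2y = -60

5x - 2y = -60


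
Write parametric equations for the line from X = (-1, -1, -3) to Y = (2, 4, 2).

Direction vector d = Y - X = (2 + 1, 4 + 1, 2 + 3) = (3, 5, 5)
Parametric form r = X + t·d:
x = -1 + 3t, y = -1 + 5t, z = -3 + 5t

x = -1 + 3t, y = -1 + 5t, z = -3 + 5t


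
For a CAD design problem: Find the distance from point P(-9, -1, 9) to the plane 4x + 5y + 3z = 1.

distance = |a·x₀ + b·y₀ + c·z₀ - d| / √(a² + b² + c²)
  = |4·(-9) + 5·(-1) + 3·9 - 1| / √(4² + 5² + 3²)
  = |-36 - 5 + 27 - 1| / √(16 + 25 + 9)
  = |-15| / √50
  = 15 / 7.071
  ≈ 2.121

2.121


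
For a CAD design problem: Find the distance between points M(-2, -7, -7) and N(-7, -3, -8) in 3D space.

d = √[(x₂-x₁)² + (y₂-y₁)² + (z₂-z₁)²]
  = √[(-5)² + 4² + (-1)²]
  = √[25 + 16 + 1]
  = √42
  ≈ 6.481

6.481


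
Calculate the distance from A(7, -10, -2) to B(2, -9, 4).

d = √[(x₂-x₁)² + (y₂-y₁)² + (z₂-z₁)²]
  = √[(-5)² + 1² + 6²]
  = √[25 + 1 + 36]
  = √62
  ≈ 7.874

7.874


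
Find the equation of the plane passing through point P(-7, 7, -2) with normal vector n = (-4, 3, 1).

The plane through P with normal n = (a, b, c) satisfies n·(r - P) = 0,
i.e. ax + by + cz = a·x₀ + b·y₀ + c·z₀.
d = (-4)·(-7) + 3·7 + 1·(-2)
  = 28 + 21 - 2
  = 47
Equation: -4x + 3y + z = 47

-4x + 3y + z = 47


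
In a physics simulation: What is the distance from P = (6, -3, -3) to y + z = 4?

distance = |a·x₀ + b·y₀ + c·z₀ - d| / √(a² + b² + c²)
  = |0·6 + 1·(-3) + 1·(-3) - 4| / √(0² + 1² + 1²)
  = |0 - 3 - 3 - 4| / √(0 + 1 + 1)
  = |-10| / √2
  = 10 / 1.414
  ≈ 7.071

7.071


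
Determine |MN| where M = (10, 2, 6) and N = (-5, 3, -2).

d = √[(x₂-x₁)² + (y₂-y₁)² + (z₂-z₁)²]
  = √[(-15)² + 1² + (-8)²]
  = √[225 + 1 + 64]
  = √290
  ≈ 17.03

17.03


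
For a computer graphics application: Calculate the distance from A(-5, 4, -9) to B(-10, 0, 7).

d = √[(x₂-x₁)² + (y₂-y₁)² + (z₂-z₁)²]
  = √[(-5)² + (-4)² + 16²]
  = √[25 + 16 + 256]
  = √297
  ≈ 17.23

17.23


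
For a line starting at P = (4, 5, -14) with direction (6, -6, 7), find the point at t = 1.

P(t) = P + t·d
  = (4 + 6·1, 5 + (-6)·1, -14 + 7·1)
  = (4 + 6, 5 - 6, -14 + 7)
  = (10, -1, -7)

(10, -1, -7)


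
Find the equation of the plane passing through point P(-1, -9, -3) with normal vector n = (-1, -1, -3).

The plane through P with normal n = (a, b, c) satisfies n·(r - P) = 0,
i.e. ax + by + cz = a·x₀ + b·y₀ + c·z₀.
d = (-1)·(-1) + (-1)·(-9) + (-3)·(-3)
  = 1 + 9 + 9
  = 19
Equation: -x - y - 3z = 19

-x - y - 3z = 19


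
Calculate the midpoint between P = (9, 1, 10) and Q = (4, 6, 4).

M = ((x₁+x₂)/2, (y₁+y₂)/2, (z₁+z₂)/2)
  = ((9 + 4)/2, (1 + 6)/2, (10 + 4)/2)
  = (13/2, 7/2, 14/2)
  = (6.5, 3.5, 7)

(6.5, 3.5, 7)


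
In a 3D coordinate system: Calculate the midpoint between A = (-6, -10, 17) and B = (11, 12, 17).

M = ((x₁+x₂)/2, (y₁+y₂)/2, (z₁+z₂)/2)
  = ((-6 + 11)/2, (-10 + 12)/2, (17 + 17)/2)
  = (5/2, 2/2, 34/2)
  = (2.5, 1, 17)

(2.5, 1, 17)


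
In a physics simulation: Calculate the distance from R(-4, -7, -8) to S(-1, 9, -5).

d = √[(x₂-x₁)² + (y₂-y₁)² + (z₂-z₁)²]
  = √[3² + 16² + 3²]
  = √[9 + 256 + 9]
  = √274
  ≈ 16.55

16.55


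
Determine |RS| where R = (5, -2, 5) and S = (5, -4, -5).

d = √[(x₂-x₁)² + (y₂-y₁)² + (z₂-z₁)²]
  = √[0² + (-2)² + (-10)²]
  = √[0 + 4 + 100]
  = √104
  ≈ 10.2

10.2


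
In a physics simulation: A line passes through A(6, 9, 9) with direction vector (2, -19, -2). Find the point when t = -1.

P(t) = A + t·d
  = (6 + 2·(-1), 9 + (-19)·(-1), 9 + (-2)·(-1))
  = (6 - 2, 9 + 19, 9 + 2)
  = (4, 28, 11)

(4, 28, 11)


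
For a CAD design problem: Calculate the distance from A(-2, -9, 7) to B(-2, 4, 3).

d = √[(x₂-x₁)² + (y₂-y₁)² + (z₂-z₁)²]
  = √[0² + 13² + (-4)²]
  = √[0 + 169 + 16]
  = √185
  ≈ 13.6

13.6


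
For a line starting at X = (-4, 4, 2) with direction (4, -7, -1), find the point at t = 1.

P(t) = X + t·d
  = (-4 + 4·1, 4 + (-7)·1, 2 + (-1)·1)
  = (-4 + 4, 4 - 7, 2 - 1)
  = (0, -3, 1)

(0, -3, 1)


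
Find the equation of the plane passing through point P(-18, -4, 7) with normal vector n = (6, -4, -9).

The plane through P with normal n = (a, b, c) satisfies n·(r - P) = 0,
i.e. ax + by + cz = a·x₀ + b·y₀ + c·z₀.
d = 6·(-18) + (-4)·(-4) + (-9)·7
  = -108 + 16 - 63
  = -155
Equation: 6x - 4y - 9z = -155

6x - 4y - 9z = -155


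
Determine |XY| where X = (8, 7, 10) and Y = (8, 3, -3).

d = √[(x₂-x₁)² + (y₂-y₁)² + (z₂-z₁)²]
  = √[0² + (-4)² + (-13)²]
  = √[0 + 16 + 169]
  = √185
  ≈ 13.6

13.6


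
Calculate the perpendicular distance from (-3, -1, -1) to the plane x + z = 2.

distance = |a·x₀ + b·y₀ + c·z₀ - d| / √(a² + b² + c²)
  = |1·(-3) + 0·(-1) + 1·(-1) - 2| / √(1² + 0² + 1²)
  = |-3 + 0 - 1 - 2| / √(1 + 0 + 1)
  = |-6| / √2
  = 6 / 1.414
  ≈ 4.243

4.243


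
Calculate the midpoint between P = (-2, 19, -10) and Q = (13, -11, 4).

M = ((x₁+x₂)/2, (y₁+y₂)/2, (z₁+z₂)/2)
  = ((-2 + 13)/2, (19 - 11)/2, (-10 + 4)/2)
  = (11/2, 8/2, -6/2)
  = (5.5, 4, -3)

(5.5, 4, -3)


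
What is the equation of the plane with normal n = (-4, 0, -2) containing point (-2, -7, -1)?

The plane through P with normal n = (a, b, c) satisfies n·(r - P) = 0,
i.e. ax + by + cz = a·x₀ + b·y₀ + c·z₀.
d = (-4)·(-2) + 0·(-7) + (-2)·(-1)
  = 8 + 0 + 2
  = 10
Equation: -4x - 2z = 10

-4x - 2z = 10


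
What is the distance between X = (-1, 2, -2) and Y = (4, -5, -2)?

d = √[(x₂-x₁)² + (y₂-y₁)² + (z₂-z₁)²]
  = √[5² + (-7)² + 0²]
  = √[25 + 49 + 0]
  = √74
  ≈ 8.602

8.602


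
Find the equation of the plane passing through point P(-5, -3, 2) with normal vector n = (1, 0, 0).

The plane through P with normal n = (a, b, c) satisfies n·(r - P) = 0,
i.e. ax + by + cz = a·x₀ + b·y₀ + c·z₀.
d = 1·(-5) + 0·(-3) + 0·2
  = -5 + 0 + 0
  = -5
Equation: x = -5

x = -5


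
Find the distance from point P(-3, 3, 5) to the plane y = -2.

distance = |a·x₀ + b·y₀ + c·z₀ - d| / √(a² + b² + c²)
  = |0·(-3) + 1·3 + 0·5 - (-2)| / √(0² + 1² + 0²)
  = |0 + 3 + 0 + 2| / √(0 + 1 + 0)
  = |5| / √1
  = 5 / 1
  ≈ 5

5


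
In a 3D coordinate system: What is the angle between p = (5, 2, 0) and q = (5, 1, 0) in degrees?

p·q = 5·5 + 2·1 + 0·0 = 25 + 2 + 0 = 27
|p| = √(5² + 2² + 0²) = √29 ≈ 5.385
|q| = √(5² + 1² + 0²) = √26 ≈ 5.099
cos θ = (p·q)/(|p||q|) = 27/(5.385·5.099) ≈ 0.9833
θ = arccos(0.9833) ≈ 10.49°

10.49°


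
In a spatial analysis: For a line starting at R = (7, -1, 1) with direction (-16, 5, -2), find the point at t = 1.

P(t) = R + t·d
  = (7 + (-16)·1, -1 + 5·1, 1 + (-2)·1)
  = (7 - 16, -1 + 5, 1 - 2)
  = (-9, 4, -1)

(-9, 4, -1)


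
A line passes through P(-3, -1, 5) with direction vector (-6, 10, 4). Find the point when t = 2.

P(t) = P + t·d
  = (-3 + (-6)·2, -1 + 10·2, 5 + 4·2)
  = (-3 - 12, -1 + 20, 5 + 8)
  = (-15, 19, 13)

(-15, 19, 13)


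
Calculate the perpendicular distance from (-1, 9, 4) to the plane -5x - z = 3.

distance = |a·x₀ + b·y₀ + c·z₀ - d| / √(a² + b² + c²)
  = |(-5)·(-1) + 0·9 + (-1)·4 - 3| / √((-5)² + 0² + (-1)²)
  = |5 + 0 - 4 - 3| / √(25 + 0 + 1)
  = |-2| / √26
  = 2 / 5.099
  ≈ 0.3922

0.3922


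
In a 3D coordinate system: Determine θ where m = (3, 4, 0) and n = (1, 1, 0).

m·n = 3·1 + 4·1 + 0·0 = 3 + 4 + 0 = 7
|m| = √(3² + 4² + 0²) = √25 ≈ 5
|n| = √(1² + 1² + 0²) = √2 ≈ 1.414
cos θ = (m·n)/(|m||n|) = 7/(5·1.414) ≈ 0.9899
θ = arccos(0.9899) ≈ 8.13°

8.13°


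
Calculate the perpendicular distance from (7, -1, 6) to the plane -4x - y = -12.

distance = |a·x₀ + b·y₀ + c·z₀ - d| / √(a² + b² + c²)
  = |(-4)·7 + (-1)·(-1) + 0·6 - (-12)| / √((-4)² + (-1)² + 0²)
  = |-28 + 1 + 0 + 12| / √(16 + 1 + 0)
  = |-15| / √17
  = 15 / 4.123
  ≈ 3.638

3.638


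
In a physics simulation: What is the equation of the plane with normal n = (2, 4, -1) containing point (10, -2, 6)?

The plane through P with normal n = (a, b, c) satisfies n·(r - P) = 0,
i.e. ax + by + cz = a·x₀ + b·y₀ + c·z₀.
d = 2·10 + 4·(-2) + (-1)·6
  = 20 - 8 - 6
  = 6
Equation: 2x + 4y - z = 6

2x + 4y - z = 6


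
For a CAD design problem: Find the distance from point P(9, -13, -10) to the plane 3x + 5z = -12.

distance = |a·x₀ + b·y₀ + c·z₀ - d| / √(a² + b² + c²)
  = |3·9 + 0·(-13) + 5·(-10) - (-12)| / √(3² + 0² + 5²)
  = |27 + 0 - 50 + 12| / √(9 + 0 + 25)
  = |-11| / √34
  = 11 / 5.831
  ≈ 1.886

1.886


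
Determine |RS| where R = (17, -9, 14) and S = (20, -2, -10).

d = √[(x₂-x₁)² + (y₂-y₁)² + (z₂-z₁)²]
  = √[3² + 7² + (-24)²]
  = √[9 + 49 + 576]
  = √634
  ≈ 25.18

25.18


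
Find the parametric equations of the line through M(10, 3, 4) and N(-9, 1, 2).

Direction vector d = N - M = (-9 - 10, 1 - 3, 2 - 4) = (-19, -2, -2)
Parametric form r = M + t·d:
x = 10 - 19t, y = 3 - 2t, z = 4 - 2t

x = 10 - 19t, y = 3 - 2t, z = 4 - 2t


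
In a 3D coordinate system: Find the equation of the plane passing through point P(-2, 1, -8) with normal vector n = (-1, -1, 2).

The plane through P with normal n = (a, b, c) satisfies n·(r - P) = 0,
i.e. ax + by + cz = a·x₀ + b·y₀ + c·z₀.
d = (-1)·(-2) + (-1)·1 + 2·(-8)
  = 2 - 1 - 16
  = -15
Equation: -x - y + 2z = -15

-x - y + 2z = -15


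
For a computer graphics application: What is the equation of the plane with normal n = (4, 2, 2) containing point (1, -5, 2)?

The plane through P with normal n = (a, b, c) satisfies n·(r - P) = 0,
i.e. ax + by + cz = a·x₀ + b·y₀ + c·z₀.
d = 4·1 + 2·(-5) + 2·2
  = 4 - 10 + 4
  = -2
Equation: 4x + 2y + 2z = -2

4x + 2y + 2z = -2


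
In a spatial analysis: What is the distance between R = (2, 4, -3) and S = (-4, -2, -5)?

d = √[(x₂-x₁)² + (y₂-y₁)² + (z₂-z₁)²]
  = √[(-6)² + (-6)² + (-2)²]
  = √[36 + 36 + 4]
  = √76
  ≈ 8.718

8.718


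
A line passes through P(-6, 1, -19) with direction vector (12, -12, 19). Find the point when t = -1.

P(t) = P + t·d
  = (-6 + 12·(-1), 1 + (-12)·(-1), -19 + 19·(-1))
  = (-6 - 12, 1 + 12, -19 - 19)
  = (-18, 13, -38)

(-18, 13, -38)


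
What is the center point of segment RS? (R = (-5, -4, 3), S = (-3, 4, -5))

M = ((x₁+x₂)/2, (y₁+y₂)/2, (z₁+z₂)/2)
  = ((-5 - 3)/2, (-4 + 4)/2, (3 - 5)/2)
  = (-8/2, 0/2, -2/2)
  = (-4, 0, -1)

(-4, 0, -1)


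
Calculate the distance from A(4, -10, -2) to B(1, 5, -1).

d = √[(x₂-x₁)² + (y₂-y₁)² + (z₂-z₁)²]
  = √[(-3)² + 15² + 1²]
  = √[9 + 225 + 1]
  = √235
  ≈ 15.33

15.33


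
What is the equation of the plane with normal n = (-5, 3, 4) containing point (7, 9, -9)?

The plane through P with normal n = (a, b, c) satisfies n·(r - P) = 0,
i.e. ax + by + cz = a·x₀ + b·y₀ + c·z₀.
d = (-5)·7 + 3·9 + 4·(-9)
  = -35 + 27 - 36
  = -44
Equation: -5x + 3y + 4z = -44

-5x + 3y + 4z = -44


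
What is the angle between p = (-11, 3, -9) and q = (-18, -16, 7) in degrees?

p·q = (-11)·(-18) + 3·(-16) + (-9)·7 = 198 - 48 - 63 = 87
|p| = √((-11)² + 3² + (-9)²) = √211 ≈ 14.53
|q| = √((-18)² + (-16)² + 7²) = √629 ≈ 25.08
cos θ = (p·q)/(|p||q|) = 87/(14.53·25.08) ≈ 0.2388
θ = arccos(0.2388) ≈ 76.18°

76.18°


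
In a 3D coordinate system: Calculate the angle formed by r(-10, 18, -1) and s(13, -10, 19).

r·s = (-10)·13 + 18·(-10) + (-1)·19 = -130 - 180 - 19 = -329
|r| = √((-10)² + 18² + (-1)²) = √425 ≈ 20.62
|s| = √(13² + (-10)² + 19²) = √630 ≈ 25.1
cos θ = (r·s)/(|r||s|) = -329/(20.62·25.1) ≈ -0.6358
θ = arccos(-0.6358) ≈ 129.5°

129.5°


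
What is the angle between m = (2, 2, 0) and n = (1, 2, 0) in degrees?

m·n = 2·1 + 2·2 + 0·0 = 2 + 4 + 0 = 6
|m| = √(2² + 2² + 0²) = √8 ≈ 2.828
|n| = √(1² + 2² + 0²) = √5 ≈ 2.236
cos θ = (m·n)/(|m||n|) = 6/(2.828·2.236) ≈ 0.9487
θ = arccos(0.9487) ≈ 18.43°

18.43°


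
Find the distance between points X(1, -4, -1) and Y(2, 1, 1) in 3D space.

d = √[(x₂-x₁)² + (y₂-y₁)² + (z₂-z₁)²]
  = √[1² + 5² + 2²]
  = √[1 + 25 + 4]
  = √30
  ≈ 5.477

5.477


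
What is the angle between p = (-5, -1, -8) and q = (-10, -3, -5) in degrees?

p·q = (-5)·(-10) + (-1)·(-3) + (-8)·(-5) = 50 + 3 + 40 = 93
|p| = √((-5)² + (-1)² + (-8)²) = √90 ≈ 9.487
|q| = √((-10)² + (-3)² + (-5)²) = √134 ≈ 11.58
cos θ = (p·q)/(|p||q|) = 93/(9.487·11.58) ≈ 0.8469
θ = arccos(0.8469) ≈ 32.13°

32.13°


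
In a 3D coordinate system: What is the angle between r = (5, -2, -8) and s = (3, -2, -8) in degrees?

r·s = 5·3 + (-2)·(-2) + (-8)·(-8) = 15 + 4 + 64 = 83
|r| = √(5² + (-2)² + (-8)²) = √93 ≈ 9.644
|s| = √(3² + (-2)² + (-8)²) = √77 ≈ 8.775
cos θ = (r·s)/(|r||s|) = 83/(9.644·8.775) ≈ 0.9808
θ = arccos(0.9808) ≈ 11.24°

11.24°


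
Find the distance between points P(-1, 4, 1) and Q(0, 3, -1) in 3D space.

d = √[(x₂-x₁)² + (y₂-y₁)² + (z₂-z₁)²]
  = √[1² + (-1)² + (-2)²]
  = √[1 + 1 + 4]
  = √6
  ≈ 2.449

2.449


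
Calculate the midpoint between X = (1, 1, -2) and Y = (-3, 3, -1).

M = ((x₁+x₂)/2, (y₁+y₂)/2, (z₁+z₂)/2)
  = ((1 - 3)/2, (1 + 3)/2, (-2 - 1)/2)
  = (-2/2, 4/2, -3/2)
  = (-1, 2, -1.5)

(-1, 2, -1.5)


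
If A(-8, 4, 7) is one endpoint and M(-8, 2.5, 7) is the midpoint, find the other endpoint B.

B = 2M - A
  = (2·(-8) - (-8), 2·2.5 - 4, 2·7 - 7)
  = (-16 + 8, 5 - 4, 14 - 7)
  = (-8, 1, 7)

(-8, 1, 7)


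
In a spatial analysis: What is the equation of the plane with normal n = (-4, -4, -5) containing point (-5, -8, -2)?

The plane through P with normal n = (a, b, c) satisfies n·(r - P) = 0,
i.e. ax + by + cz = a·x₀ + b·y₀ + c·z₀.
d = (-4)·(-5) + (-4)·(-8) + (-5)·(-2)
  = 20 + 32 + 10
  = 62
Equation: -4x - 4y - 5z = 62

-4x - 4y - 5z = 62


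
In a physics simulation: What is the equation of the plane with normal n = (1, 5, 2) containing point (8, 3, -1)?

The plane through P with normal n = (a, b, c) satisfies n·(r - P) = 0,
i.e. ax + by + cz = a·x₀ + b·y₀ + c·z₀.
d = 1·8 + 5·3 + 2·(-1)
  = 8 + 15 - 2
  = 21
Equation: x + 5y + 2z = 21

x + 5y + 2z = 21


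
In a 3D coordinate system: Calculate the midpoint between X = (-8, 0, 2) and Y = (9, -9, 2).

M = ((x₁+x₂)/2, (y₁+y₂)/2, (z₁+z₂)/2)
  = ((-8 + 9)/2, (0 - 9)/2, (2 + 2)/2)
  = (1/2, -9/2, 4/2)
  = (0.5, -4.5, 2)

(0.5, -4.5, 2)


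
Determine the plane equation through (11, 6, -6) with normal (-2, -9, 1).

The plane through P with normal n = (a, b, c) satisfies n·(r - P) = 0,
i.e. ax + by + cz = a·x₀ + b·y₀ + c·z₀.
d = (-2)·11 + (-9)·6 + 1·(-6)
  = -22 - 54 - 6
  = -82
Equation: -2x - 9y + z = -82

-2x - 9y + z = -82


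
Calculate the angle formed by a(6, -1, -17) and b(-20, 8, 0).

a·b = 6·(-20) + (-1)·8 + (-17)·0 = -120 - 8 + 0 = -128
|a| = √(6² + (-1)² + (-17)²) = √326 ≈ 18.06
|b| = √((-20)² + 8² + 0²) = √464 ≈ 21.54
cos θ = (a·b)/(|a||b|) = -128/(18.06·21.54) ≈ -0.3291
θ = arccos(-0.3291) ≈ 109.2°

109.2°


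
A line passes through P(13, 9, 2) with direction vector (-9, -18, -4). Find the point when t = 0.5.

P(t) = P + t·d
  = (13 + (-9)·0.5, 9 + (-18)·0.5, 2 + (-4)·0.5)
  = (13 - 4.5, 9 - 9, 2 - 2)
  = (8.5, 0, 0)

(8.5, 0, 0)


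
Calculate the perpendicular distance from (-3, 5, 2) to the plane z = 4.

distance = |a·x₀ + b·y₀ + c·z₀ - d| / √(a² + b² + c²)
  = |0·(-3) + 0·5 + 1·2 - 4| / √(0² + 0² + 1²)
  = |0 + 0 + 2 - 4| / √(0 + 0 + 1)
  = |-2| / √1
  = 2 / 1
  ≈ 2

2


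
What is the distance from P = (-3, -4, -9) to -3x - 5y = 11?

distance = |a·x₀ + b·y₀ + c·z₀ - d| / √(a² + b² + c²)
  = |(-3)·(-3) + (-5)·(-4) + 0·(-9) - 11| / √((-3)² + (-5)² + 0²)
  = |9 + 20 + 0 - 11| / √(9 + 25 + 0)
  = |18| / √34
  = 18 / 5.831
  ≈ 3.087

3.087


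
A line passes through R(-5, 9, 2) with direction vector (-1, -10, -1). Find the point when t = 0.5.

P(t) = R + t·d
  = (-5 + (-1)·0.5, 9 + (-10)·0.5, 2 + (-1)·0.5)
  = (-5 - 0.5, 9 - 5, 2 - 0.5)
  = (-5.5, 4, 1.5)

(-5.5, 4, 1.5)


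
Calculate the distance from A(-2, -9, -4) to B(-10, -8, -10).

d = √[(x₂-x₁)² + (y₂-y₁)² + (z₂-z₁)²]
  = √[(-8)² + 1² + (-6)²]
  = √[64 + 1 + 36]
  = √101
  ≈ 10.05

10.05


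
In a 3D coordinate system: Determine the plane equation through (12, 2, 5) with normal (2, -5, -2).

The plane through P with normal n = (a, b, c) satisfies n·(r - P) = 0,
i.e. ax + by + cz = a·x₀ + b·y₀ + c·z₀.
d = 2·12 + (-5)·2 + (-2)·5
  = 24 - 10 - 10
  = 4
Equation: 2x - 5y - 2z = 4

2x - 5y - 2z = 4


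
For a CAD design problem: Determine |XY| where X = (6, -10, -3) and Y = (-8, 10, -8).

d = √[(x₂-x₁)² + (y₂-y₁)² + (z₂-z₁)²]
  = √[(-14)² + 20² + (-5)²]
  = √[196 + 400 + 25]
  = √621
  ≈ 24.92

24.92


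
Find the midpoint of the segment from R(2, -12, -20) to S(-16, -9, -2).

M = ((x₁+x₂)/2, (y₁+y₂)/2, (z₁+z₂)/2)
  = ((2 - 16)/2, (-12 - 9)/2, (-20 - 2)/2)
  = (-14/2, -21/2, -22/2)
  = (-7, -10.5, -11)

(-7, -10.5, -11)


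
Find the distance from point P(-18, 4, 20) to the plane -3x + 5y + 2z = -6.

distance = |a·x₀ + b·y₀ + c·z₀ - d| / √(a² + b² + c²)
  = |(-3)·(-18) + 5·4 + 2·20 - (-6)| / √((-3)² + 5² + 2²)
  = |54 + 20 + 40 + 6| / √(9 + 25 + 4)
  = |120| / √38
  = 120 / 6.164
  ≈ 19.47

19.47


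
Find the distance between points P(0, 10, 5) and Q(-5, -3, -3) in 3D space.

d = √[(x₂-x₁)² + (y₂-y₁)² + (z₂-z₁)²]
  = √[(-5)² + (-13)² + (-8)²]
  = √[25 + 169 + 64]
  = √258
  ≈ 16.06

16.06


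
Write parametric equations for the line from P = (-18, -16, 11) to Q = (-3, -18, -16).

Direction vector d = Q - P = (-3 + 18, -18 + 16, -16 - 11) = (15, -2, -27)
Parametric form r = P + t·d:
x = -18 + 15t, y = -16 - 2t, z = 11 - 27t

x = -18 + 15t, y = -16 - 2t, z = 11 - 27t


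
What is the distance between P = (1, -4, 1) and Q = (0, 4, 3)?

d = √[(x₂-x₁)² + (y₂-y₁)² + (z₂-z₁)²]
  = √[(-1)² + 8² + 2²]
  = √[1 + 64 + 4]
  = √69
  ≈ 8.307

8.307


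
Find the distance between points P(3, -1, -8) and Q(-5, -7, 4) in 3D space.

d = √[(x₂-x₁)² + (y₂-y₁)² + (z₂-z₁)²]
  = √[(-8)² + (-6)² + 12²]
  = √[64 + 36 + 144]
  = √244
  ≈ 15.62

15.62


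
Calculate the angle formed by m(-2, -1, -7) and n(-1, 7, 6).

m·n = (-2)·(-1) + (-1)·7 + (-7)·6 = 2 - 7 - 42 = -47
|m| = √((-2)² + (-1)² + (-7)²) = √54 ≈ 7.348
|n| = √((-1)² + 7² + 6²) = √86 ≈ 9.274
cos θ = (m·n)/(|m||n|) = -47/(7.348·9.274) ≈ -0.6897
θ = arccos(-0.6897) ≈ 133.6°

133.6°


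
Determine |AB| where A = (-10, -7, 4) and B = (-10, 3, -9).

d = √[(x₂-x₁)² + (y₂-y₁)² + (z₂-z₁)²]
  = √[0² + 10² + (-13)²]
  = √[0 + 100 + 169]
  = √269
  ≈ 16.4

16.4


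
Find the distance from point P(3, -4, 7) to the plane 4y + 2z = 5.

distance = |a·x₀ + b·y₀ + c·z₀ - d| / √(a² + b² + c²)
  = |0·3 + 4·(-4) + 2·7 - 5| / √(0² + 4² + 2²)
  = |0 - 16 + 14 - 5| / √(0 + 16 + 4)
  = |-7| / √20
  = 7 / 4.472
  ≈ 1.565

1.565


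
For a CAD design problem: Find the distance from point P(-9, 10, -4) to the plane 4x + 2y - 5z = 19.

distance = |a·x₀ + b·y₀ + c·z₀ - d| / √(a² + b² + c²)
  = |4·(-9) + 2·10 + (-5)·(-4) - 19| / √(4² + 2² + (-5)²)
  = |-36 + 20 + 20 - 19| / √(16 + 4 + 25)
  = |-15| / √45
  = 15 / 6.708
  ≈ 2.236

2.236


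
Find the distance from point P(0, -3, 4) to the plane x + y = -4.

distance = |a·x₀ + b·y₀ + c·z₀ - d| / √(a² + b² + c²)
  = |1·0 + 1·(-3) + 0·4 - (-4)| / √(1² + 1² + 0²)
  = |0 - 3 + 0 + 4| / √(1 + 1 + 0)
  = |1| / √2
  = 1 / 1.414
  ≈ 0.7071

0.7071


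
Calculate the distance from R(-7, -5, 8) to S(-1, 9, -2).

d = √[(x₂-x₁)² + (y₂-y₁)² + (z₂-z₁)²]
  = √[6² + 14² + (-10)²]
  = √[36 + 196 + 100]
  = √332
  ≈ 18.22

18.22


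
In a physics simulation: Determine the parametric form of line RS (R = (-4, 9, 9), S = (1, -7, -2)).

Direction vector d = S - R = (1 + 4, -7 - 9, -2 - 9) = (5, -16, -11)
Parametric form r = R + t·d:
x = -4 + 5t, y = 9 - 16t, z = 9 - 11t

x = -4 + 5t, y = 9 - 16t, z = 9 - 11t


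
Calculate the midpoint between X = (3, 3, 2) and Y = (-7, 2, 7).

M = ((x₁+x₂)/2, (y₁+y₂)/2, (z₁+z₂)/2)
  = ((3 - 7)/2, (3 + 2)/2, (2 + 7)/2)
  = (-4/2, 5/2, 9/2)
  = (-2, 2.5, 4.5)

(-2, 2.5, 4.5)


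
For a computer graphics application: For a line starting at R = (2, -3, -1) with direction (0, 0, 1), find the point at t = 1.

P(t) = R + t·d
  = (2 + 0·1, -3 + 0·1, -1 + 1·1)
  = (2 + 0, -3 + 0, -1 + 1)
  = (2, -3, 0)

(2, -3, 0)


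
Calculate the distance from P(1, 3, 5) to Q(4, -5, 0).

d = √[(x₂-x₁)² + (y₂-y₁)² + (z₂-z₁)²]
  = √[3² + (-8)² + (-5)²]
  = √[9 + 64 + 25]
  = √98
  ≈ 9.899

9.899


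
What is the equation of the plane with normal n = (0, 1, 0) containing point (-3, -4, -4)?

The plane through P with normal n = (a, b, c) satisfies n·(r - P) = 0,
i.e. ax + by + cz = a·x₀ + b·y₀ + c·z₀.
d = 0·(-3) + 1·(-4) + 0·(-4)
  = 0 - 4 + 0
  = -4
Equation: y = -4

y = -4


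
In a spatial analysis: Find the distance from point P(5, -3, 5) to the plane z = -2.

distance = |a·x₀ + b·y₀ + c·z₀ - d| / √(a² + b² + c²)
  = |0·5 + 0·(-3) + 1·5 - (-2)| / √(0² + 0² + 1²)
  = |0 + 0 + 5 + 2| / √(0 + 0 + 1)
  = |7| / √1
  = 7 / 1
  ≈ 7

7


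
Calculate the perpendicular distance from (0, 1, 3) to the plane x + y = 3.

distance = |a·x₀ + b·y₀ + c·z₀ - d| / √(a² + b² + c²)
  = |1·0 + 1·1 + 0·3 - 3| / √(1² + 1² + 0²)
  = |0 + 1 + 0 - 3| / √(1 + 1 + 0)
  = |-2| / √2
  = 2 / 1.414
  ≈ 1.414

1.414


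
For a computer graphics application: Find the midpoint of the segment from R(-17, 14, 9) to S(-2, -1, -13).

M = ((x₁+x₂)/2, (y₁+y₂)/2, (z₁+z₂)/2)
  = ((-17 - 2)/2, (14 - 1)/2, (9 - 13)/2)
  = (-19/2, 13/2, -4/2)
  = (-9.5, 6.5, -2)

(-9.5, 6.5, -2)


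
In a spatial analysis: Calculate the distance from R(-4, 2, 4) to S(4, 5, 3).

d = √[(x₂-x₁)² + (y₂-y₁)² + (z₂-z₁)²]
  = √[8² + 3² + (-1)²]
  = √[64 + 9 + 1]
  = √74
  ≈ 8.602

8.602


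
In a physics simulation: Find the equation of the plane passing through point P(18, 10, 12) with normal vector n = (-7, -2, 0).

The plane through P with normal n = (a, b, c) satisfies n·(r - P) = 0,
i.e. ax + by + cz = a·x₀ + b·y₀ + c·z₀.
d = (-7)·18 + (-2)·10 + 0·12
  = -126 - 20 + 0
  = -146
Equation: -7x - 2y = -146

-7x - 2y = -146


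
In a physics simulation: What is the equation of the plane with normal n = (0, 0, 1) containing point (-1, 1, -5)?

The plane through P with normal n = (a, b, c) satisfies n·(r - P) = 0,
i.e. ax + by + cz = a·x₀ + b·y₀ + c·z₀.
d = 0·(-1) + 0·1 + 1·(-5)
  = 0 + 0 - 5
  = -5
Equation: z = -5

z = -5


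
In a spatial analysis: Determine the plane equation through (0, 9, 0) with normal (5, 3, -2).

The plane through P with normal n = (a, b, c) satisfies n·(r - P) = 0,
i.e. ax + by + cz = a·x₀ + b·y₀ + c·z₀.
d = 5·0 + 3·9 + (-2)·0
  = 0 + 27 + 0
  = 27
Equation: 5x + 3y - 2z = 27

5x + 3y - 2z = 27


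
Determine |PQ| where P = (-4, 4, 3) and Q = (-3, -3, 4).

d = √[(x₂-x₁)² + (y₂-y₁)² + (z₂-z₁)²]
  = √[1² + (-7)² + 1²]
  = √[1 + 49 + 1]
  = √51
  ≈ 7.141

7.141


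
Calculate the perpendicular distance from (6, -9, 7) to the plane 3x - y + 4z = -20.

distance = |a·x₀ + b·y₀ + c·z₀ - d| / √(a² + b² + c²)
  = |3·6 + (-1)·(-9) + 4·7 - (-20)| / √(3² + (-1)² + 4²)
  = |18 + 9 + 28 + 20| / √(9 + 1 + 16)
  = |75| / √26
  = 75 / 5.099
  ≈ 14.71

14.71


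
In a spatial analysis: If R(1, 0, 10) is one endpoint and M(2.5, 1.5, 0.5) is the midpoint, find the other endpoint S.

S = 2M - R
  = (2·2.5 - 1, 2·1.5 - 0, 2·0.5 - 10)
  = (5 - 1, 3 + 0, 1 - 10)
  = (4, 3, -9)

(4, 3, -9)


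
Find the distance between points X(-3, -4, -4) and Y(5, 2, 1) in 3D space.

d = √[(x₂-x₁)² + (y₂-y₁)² + (z₂-z₁)²]
  = √[8² + 6² + 5²]
  = √[64 + 36 + 25]
  = √125
  ≈ 11.18

11.18


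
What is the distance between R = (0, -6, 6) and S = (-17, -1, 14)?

d = √[(x₂-x₁)² + (y₂-y₁)² + (z₂-z₁)²]
  = √[(-17)² + 5² + 8²]
  = √[289 + 25 + 64]
  = √378
  ≈ 19.44

19.44


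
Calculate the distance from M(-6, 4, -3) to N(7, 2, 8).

d = √[(x₂-x₁)² + (y₂-y₁)² + (z₂-z₁)²]
  = √[13² + (-2)² + 11²]
  = √[169 + 4 + 121]
  = √294
  ≈ 17.15

17.15


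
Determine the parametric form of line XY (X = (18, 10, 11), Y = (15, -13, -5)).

Direction vector d = Y - X = (15 - 18, -13 - 10, -5 - 11) = (-3, -23, -16)
Parametric form r = X + t·d:
x = 18 - 3t, y = 10 - 23t, z = 11 - 16t

x = 18 - 3t, y = 10 - 23t, z = 11 - 16t


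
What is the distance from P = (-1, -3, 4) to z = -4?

distance = |a·x₀ + b·y₀ + c·z₀ - d| / √(a² + b² + c²)
  = |0·(-1) + 0·(-3) + 1·4 - (-4)| / √(0² + 0² + 1²)
  = |0 + 0 + 4 + 4| / √(0 + 0 + 1)
  = |8| / √1
  = 8 / 1
  ≈ 8

8


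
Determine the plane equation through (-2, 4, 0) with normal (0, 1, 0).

The plane through P with normal n = (a, b, c) satisfies n·(r - P) = 0,
i.e. ax + by + cz = a·x₀ + b·y₀ + c·z₀.
d = 0·(-2) + 1·4 + 0·0
  = 0 + 4 + 0
  = 4
Equation: y = 4

y = 4


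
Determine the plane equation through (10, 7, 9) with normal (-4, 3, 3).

The plane through P with normal n = (a, b, c) satisfies n·(r - P) = 0,
i.e. ax + by + cz = a·x₀ + b·y₀ + c·z₀.
d = (-4)·10 + 3·7 + 3·9
  = -40 + 21 + 27
  = 8
Equation: -4x + 3y + 3z = 8

-4x + 3y + 3z = 8


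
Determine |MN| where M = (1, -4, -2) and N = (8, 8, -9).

d = √[(x₂-x₁)² + (y₂-y₁)² + (z₂-z₁)²]
  = √[7² + 12² + (-7)²]
  = √[49 + 144 + 49]
  = √242
  ≈ 15.56

15.56


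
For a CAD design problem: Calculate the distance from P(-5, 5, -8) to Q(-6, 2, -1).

d = √[(x₂-x₁)² + (y₂-y₁)² + (z₂-z₁)²]
  = √[(-1)² + (-3)² + 7²]
  = √[1 + 9 + 49]
  = √59
  ≈ 7.681

7.681


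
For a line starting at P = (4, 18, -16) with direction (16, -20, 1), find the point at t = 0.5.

P(t) = P + t·d
  = (4 + 16·0.5, 18 + (-20)·0.5, -16 + 1·0.5)
  = (4 + 8, 18 - 10, -16 + 0.5)
  = (12, 8, -15.5)

(12, 8, -15.5)


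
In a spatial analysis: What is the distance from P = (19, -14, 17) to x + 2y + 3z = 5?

distance = |a·x₀ + b·y₀ + c·z₀ - d| / √(a² + b² + c²)
  = |1·19 + 2·(-14) + 3·17 - 5| / √(1² + 2² + 3²)
  = |19 - 28 + 51 - 5| / √(1 + 4 + 9)
  = |37| / √14
  = 37 / 3.742
  ≈ 9.889

9.889


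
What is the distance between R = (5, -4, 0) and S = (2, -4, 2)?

d = √[(x₂-x₁)² + (y₂-y₁)² + (z₂-z₁)²]
  = √[(-3)² + 0² + 2²]
  = √[9 + 0 + 4]
  = √13
  ≈ 3.606

3.606


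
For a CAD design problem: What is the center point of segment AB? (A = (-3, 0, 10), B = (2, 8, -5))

M = ((x₁+x₂)/2, (y₁+y₂)/2, (z₁+z₂)/2)
  = ((-3 + 2)/2, (0 + 8)/2, (10 - 5)/2)
  = (-1/2, 8/2, 5/2)
  = (-0.5, 4, 2.5)

(-0.5, 4, 2.5)


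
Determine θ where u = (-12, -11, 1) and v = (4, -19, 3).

u·v = (-12)·4 + (-11)·(-19) + 1·3 = -48 + 209 + 3 = 164
|u| = √((-12)² + (-11)² + 1²) = √266 ≈ 16.31
|v| = √(4² + (-19)² + 3²) = √386 ≈ 19.65
cos θ = (u·v)/(|u||v|) = 164/(16.31·19.65) ≈ 0.5118
θ = arccos(0.5118) ≈ 59.22°

59.22°


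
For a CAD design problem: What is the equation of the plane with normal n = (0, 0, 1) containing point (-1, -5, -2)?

The plane through P with normal n = (a, b, c) satisfies n·(r - P) = 0,
i.e. ax + by + cz = a·x₀ + b·y₀ + c·z₀.
d = 0·(-1) + 0·(-5) + 1·(-2)
  = 0 + 0 - 2
  = -2
Equation: z = -2

z = -2


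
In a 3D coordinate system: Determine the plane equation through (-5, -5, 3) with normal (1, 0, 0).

The plane through P with normal n = (a, b, c) satisfies n·(r - P) = 0,
i.e. ax + by + cz = a·x₀ + b·y₀ + c·z₀.
d = 1·(-5) + 0·(-5) + 0·3
  = -5 + 0 + 0
  = -5
Equation: x = -5

x = -5


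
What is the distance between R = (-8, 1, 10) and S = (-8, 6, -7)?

d = √[(x₂-x₁)² + (y₂-y₁)² + (z₂-z₁)²]
  = √[0² + 5² + (-17)²]
  = √[0 + 25 + 289]
  = √314
  ≈ 17.72

17.72


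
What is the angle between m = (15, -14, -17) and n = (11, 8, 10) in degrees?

m·n = 15·11 + (-14)·8 + (-17)·10 = 165 - 112 - 170 = -117
|m| = √(15² + (-14)² + (-17)²) = √710 ≈ 26.65
|n| = √(11² + 8² + 10²) = √285 ≈ 16.88
cos θ = (m·n)/(|m||n|) = -117/(26.65·16.88) ≈ -0.2601
θ = arccos(-0.2601) ≈ 105.1°

105.1°


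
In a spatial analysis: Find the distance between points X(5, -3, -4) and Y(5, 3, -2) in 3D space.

d = √[(x₂-x₁)² + (y₂-y₁)² + (z₂-z₁)²]
  = √[0² + 6² + 2²]
  = √[0 + 36 + 4]
  = √40
  ≈ 6.325

6.325


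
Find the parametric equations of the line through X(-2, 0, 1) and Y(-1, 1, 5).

Direction vector d = Y - X = (-1 + 2, 1 + 0, 5 - 1) = (1, 1, 4)
Parametric form r = X + t·d:
x = -2 + t, y = 0 + t, z = 1 + 4t

x = -2 + t, y = 0 + t, z = 1 + 4t


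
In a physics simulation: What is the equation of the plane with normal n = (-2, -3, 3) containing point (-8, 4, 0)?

The plane through P with normal n = (a, b, c) satisfies n·(r - P) = 0,
i.e. ax + by + cz = a·x₀ + b·y₀ + c·z₀.
d = (-2)·(-8) + (-3)·4 + 3·0
  = 16 - 12 + 0
  = 4
Equation: -2x - 3y + 3z = 4

-2x - 3y + 3z = 4


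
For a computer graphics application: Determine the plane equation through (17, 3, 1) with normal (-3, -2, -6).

The plane through P with normal n = (a, b, c) satisfies n·(r - P) = 0,
i.e. ax + by + cz = a·x₀ + b·y₀ + c·z₀.
d = (-3)·17 + (-2)·3 + (-6)·1
  = -51 - 6 - 6
  = -63
Equation: -3x - 2y - 6z = -63

-3x - 2y - 6z = -63


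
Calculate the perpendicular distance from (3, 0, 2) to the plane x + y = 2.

distance = |a·x₀ + b·y₀ + c·z₀ - d| / √(a² + b² + c²)
  = |1·3 + 1·0 + 0·2 - 2| / √(1² + 1² + 0²)
  = |3 + 0 + 0 - 2| / √(1 + 1 + 0)
  = |1| / √2
  = 1 / 1.414
  ≈ 0.7071

0.7071


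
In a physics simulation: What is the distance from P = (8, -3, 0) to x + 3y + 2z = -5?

distance = |a·x₀ + b·y₀ + c·z₀ - d| / √(a² + b² + c²)
  = |1·8 + 3·(-3) + 2·0 - (-5)| / √(1² + 3² + 2²)
  = |8 - 9 + 0 + 5| / √(1 + 9 + 4)
  = |4| / √14
  = 4 / 3.742
  ≈ 1.069

1.069


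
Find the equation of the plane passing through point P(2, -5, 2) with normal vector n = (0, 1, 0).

The plane through P with normal n = (a, b, c) satisfies n·(r - P) = 0,
i.e. ax + by + cz = a·x₀ + b·y₀ + c·z₀.
d = 0·2 + 1·(-5) + 0·2
  = 0 - 5 + 0
  = -5
Equation: y = -5

y = -5


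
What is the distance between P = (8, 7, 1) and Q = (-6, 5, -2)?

d = √[(x₂-x₁)² + (y₂-y₁)² + (z₂-z₁)²]
  = √[(-14)² + (-2)² + (-3)²]
  = √[196 + 4 + 9]
  = √209
  ≈ 14.46

14.46


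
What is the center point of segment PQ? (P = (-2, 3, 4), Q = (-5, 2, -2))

M = ((x₁+x₂)/2, (y₁+y₂)/2, (z₁+z₂)/2)
  = ((-2 - 5)/2, (3 + 2)/2, (4 - 2)/2)
  = (-7/2, 5/2, 2/2)
  = (-3.5, 2.5, 1)

(-3.5, 2.5, 1)


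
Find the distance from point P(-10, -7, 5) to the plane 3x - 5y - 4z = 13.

distance = |a·x₀ + b·y₀ + c·z₀ - d| / √(a² + b² + c²)
  = |3·(-10) + (-5)·(-7) + (-4)·5 - 13| / √(3² + (-5)² + (-4)²)
  = |-30 + 35 - 20 - 13| / √(9 + 25 + 16)
  = |-28| / √50
  = 28 / 7.071
  ≈ 3.96

3.96


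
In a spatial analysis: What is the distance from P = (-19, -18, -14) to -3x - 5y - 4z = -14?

distance = |a·x₀ + b·y₀ + c·z₀ - d| / √(a² + b² + c²)
  = |(-3)·(-19) + (-5)·(-18) + (-4)·(-14) - (-14)| / √((-3)² + (-5)² + (-4)²)
  = |57 + 90 + 56 + 14| / √(9 + 25 + 16)
  = |217| / √50
  = 217 / 7.071
  ≈ 30.69

30.69


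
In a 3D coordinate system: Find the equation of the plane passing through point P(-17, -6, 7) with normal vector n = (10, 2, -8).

The plane through P with normal n = (a, b, c) satisfies n·(r - P) = 0,
i.e. ax + by + cz = a·x₀ + b·y₀ + c·z₀.
d = 10·(-17) + 2·(-6) + (-8)·7
  = -170 - 12 - 56
  = -238
Equation: 10x + 2y - 8z = -238

10x + 2y - 8z = -238


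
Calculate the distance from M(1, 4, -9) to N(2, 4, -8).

d = √[(x₂-x₁)² + (y₂-y₁)² + (z₂-z₁)²]
  = √[1² + 0² + 1²]
  = √[1 + 0 + 1]
  = √2
  ≈ 1.414

1.414


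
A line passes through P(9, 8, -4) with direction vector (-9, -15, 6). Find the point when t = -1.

P(t) = P + t·d
  = (9 + (-9)·(-1), 8 + (-15)·(-1), -4 + 6·(-1))
  = (9 + 9, 8 + 15, -4 - 6)
  = (18, 23, -10)

(18, 23, -10)


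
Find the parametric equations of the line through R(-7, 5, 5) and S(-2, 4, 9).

Direction vector d = S - R = (-2 + 7, 4 - 5, 9 - 5) = (5, -1, 4)
Parametric form r = R + t·d:
x = -7 + 5t, y = 5 - t, z = 5 + 4t

x = -7 + 5t, y = 5 - t, z = 5 + 4t


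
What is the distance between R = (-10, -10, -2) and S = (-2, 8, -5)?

d = √[(x₂-x₁)² + (y₂-y₁)² + (z₂-z₁)²]
  = √[8² + 18² + (-3)²]
  = √[64 + 324 + 9]
  = √397
  ≈ 19.92

19.92


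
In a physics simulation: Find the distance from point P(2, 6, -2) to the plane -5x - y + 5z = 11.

distance = |a·x₀ + b·y₀ + c·z₀ - d| / √(a² + b² + c²)
  = |(-5)·2 + (-1)·6 + 5·(-2) - 11| / √((-5)² + (-1)² + 5²)
  = |-10 - 6 - 10 - 11| / √(25 + 1 + 25)
  = |-37| / √51
  = 37 / 7.141
  ≈ 5.181

5.181


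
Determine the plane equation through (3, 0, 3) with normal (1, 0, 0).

The plane through P with normal n = (a, b, c) satisfies n·(r - P) = 0,
i.e. ax + by + cz = a·x₀ + b·y₀ + c·z₀.
d = 1·3 + 0·0 + 0·3
  = 3 + 0 + 0
  = 3
Equation: x = 3

x = 3


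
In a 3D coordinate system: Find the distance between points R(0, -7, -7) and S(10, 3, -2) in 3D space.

d = √[(x₂-x₁)² + (y₂-y₁)² + (z₂-z₁)²]
  = √[10² + 10² + 5²]
  = √[100 + 100 + 25]
  = √225
  ≈ 15

15


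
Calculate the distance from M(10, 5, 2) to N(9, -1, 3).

d = √[(x₂-x₁)² + (y₂-y₁)² + (z₂-z₁)²]
  = √[(-1)² + (-6)² + 1²]
  = √[1 + 36 + 1]
  = √38
  ≈ 6.164

6.164


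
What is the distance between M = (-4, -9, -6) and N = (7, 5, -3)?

d = √[(x₂-x₁)² + (y₂-y₁)² + (z₂-z₁)²]
  = √[11² + 14² + 3²]
  = √[121 + 196 + 9]
  = √326
  ≈ 18.06

18.06


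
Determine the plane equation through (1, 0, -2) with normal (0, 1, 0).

The plane through P with normal n = (a, b, c) satisfies n·(r - P) = 0,
i.e. ax + by + cz = a·x₀ + b·y₀ + c·z₀.
d = 0·1 + 1·0 + 0·(-2)
  = 0 + 0 + 0
  = 0
Equation: y = 0

y = 0


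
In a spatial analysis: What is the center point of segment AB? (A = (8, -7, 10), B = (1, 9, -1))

M = ((x₁+x₂)/2, (y₁+y₂)/2, (z₁+z₂)/2)
  = ((8 + 1)/2, (-7 + 9)/2, (10 - 1)/2)
  = (9/2, 2/2, 9/2)
  = (4.5, 1, 4.5)

(4.5, 1, 4.5)


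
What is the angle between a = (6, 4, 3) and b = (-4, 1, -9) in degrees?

a·b = 6·(-4) + 4·1 + 3·(-9) = -24 + 4 - 27 = -47
|a| = √(6² + 4² + 3²) = √61 ≈ 7.81
|b| = √((-4)² + 1² + (-9)²) = √98 ≈ 9.899
cos θ = (a·b)/(|a||b|) = -47/(7.81·9.899) ≈ -0.6079
θ = arccos(-0.6079) ≈ 127.4°

127.4°


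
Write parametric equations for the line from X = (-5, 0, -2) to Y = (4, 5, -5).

Direction vector d = Y - X = (4 + 5, 5 + 0, -5 + 2) = (9, 5, -3)
Parametric form r = X + t·d:
x = -5 + 9t, y = 0 + 5t, z = -2 - 3t

x = -5 + 9t, y = 0 + 5t, z = -2 - 3t


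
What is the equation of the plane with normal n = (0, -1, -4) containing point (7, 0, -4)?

The plane through P with normal n = (a, b, c) satisfies n·(r - P) = 0,
i.e. ax + by + cz = a·x₀ + b·y₀ + c·z₀.
d = 0·7 + (-1)·0 + (-4)·(-4)
  = 0 + 0 + 16
  = 16
Equation: -y - 4z = 16

-y - 4z = 16


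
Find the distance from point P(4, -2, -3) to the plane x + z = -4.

distance = |a·x₀ + b·y₀ + c·z₀ - d| / √(a² + b² + c²)
  = |1·4 + 0·(-2) + 1·(-3) - (-4)| / √(1² + 0² + 1²)
  = |4 + 0 - 3 + 4| / √(1 + 0 + 1)
  = |5| / √2
  = 5 / 1.414
  ≈ 3.536

3.536
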